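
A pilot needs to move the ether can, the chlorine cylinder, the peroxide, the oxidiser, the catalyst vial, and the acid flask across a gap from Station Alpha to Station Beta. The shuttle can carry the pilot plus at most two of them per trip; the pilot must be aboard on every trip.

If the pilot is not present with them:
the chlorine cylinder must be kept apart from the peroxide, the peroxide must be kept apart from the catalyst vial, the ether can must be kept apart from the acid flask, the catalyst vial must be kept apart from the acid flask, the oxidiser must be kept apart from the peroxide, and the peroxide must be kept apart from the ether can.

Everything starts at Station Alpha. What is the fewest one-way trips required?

7

Counting alone: the pilot can take at most 2 across per trip to Station Beta, so moving all 6 needs at least 3 loaded trips out, with a return between consecutive ones — at least 5 crossings.
The safety rule pushes this higher. Following every safe sequence of crossings, the most of the 6 that can be at Station Beta as the shuttle arrives there on crossing 5 is 5 — never all 6.
So no plan with fewer than 7 crossings exists, and this one achieves 7:
1. Pilot goes to Station Beta with the acid flask and the peroxide.
2. Pilot goes back to Station Alpha alone.
3. Pilot goes to Station Beta with the chlorine cylinder and the ether can.
4. Pilot goes back to Station Alpha with the acid flask and the peroxide.
5. Pilot goes to Station Beta with the catalyst vial and the oxidiser.
6. Pilot goes back to Station Alpha alone.
7. Pilot goes to Station Beta with the acid flask and the peroxide.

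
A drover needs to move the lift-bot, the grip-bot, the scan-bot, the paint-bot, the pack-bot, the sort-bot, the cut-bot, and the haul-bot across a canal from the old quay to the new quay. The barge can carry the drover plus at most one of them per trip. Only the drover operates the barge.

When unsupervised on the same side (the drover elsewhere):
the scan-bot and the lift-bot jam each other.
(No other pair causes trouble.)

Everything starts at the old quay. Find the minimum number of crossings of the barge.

Counting alone: the drover can take at most 1 across per trip to the new quay, so moving all 8 needs at least 8 loaded trips out, with a return between consecutive ones — at least 15 crossings.
The plan below uses exactly 15 crossings, so it is optimal:
1. Drover goes to the new quay with the lift-bot.
2. Drover goes back to the old quay alone.
3. Drover goes to the new quay with the grip-bot.
4. Drover goes back to the old quay alone.
5. Drover goes to the new quay with the paint-bot.
6. Drover goes back to the old quay alone.
7. Drover goes to the new quay with the pack-bot.
8. Drover goes back to the old quay alone.
9. Drover goes to the new quay with the sort-bot.
10. Drover goes back to the old quay alone.
11. Drover goes to the new quay with the cut-bot.
12. Drover goes back to the old quay alone.
13. Drover goes to the new quay with the haul-bot.
14. Drover goes back to the old quay alone.
15. Drover goes to the new quay with the scan-bot.

15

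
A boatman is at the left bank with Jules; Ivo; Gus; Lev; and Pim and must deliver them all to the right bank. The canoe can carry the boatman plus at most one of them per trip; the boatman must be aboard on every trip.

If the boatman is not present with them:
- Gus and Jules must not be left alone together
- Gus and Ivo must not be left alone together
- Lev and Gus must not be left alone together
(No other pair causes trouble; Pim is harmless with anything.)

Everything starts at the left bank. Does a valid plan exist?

Following every safe sequence of crossings from the start, the most of the 5 that can be at the right bank as the canoe arrives there on crossings 1, 3, 5 is 1, 2, 3 respectively; the best ever achieved is 3 of 5.
From crossing 7 on, no configuration arises that was not already reachable earlier: only 18 distinct safe configurations (who is on which side, and where the canoe is) can ever be reached, none of them has everyone across, and every continuation just revisits them. So no valid plan exists.

No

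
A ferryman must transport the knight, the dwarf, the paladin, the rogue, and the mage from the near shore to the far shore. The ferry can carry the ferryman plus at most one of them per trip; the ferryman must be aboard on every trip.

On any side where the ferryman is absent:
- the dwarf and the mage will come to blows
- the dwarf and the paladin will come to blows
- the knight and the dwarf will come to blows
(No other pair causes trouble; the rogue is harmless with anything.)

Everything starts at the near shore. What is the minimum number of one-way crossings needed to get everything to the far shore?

Following every safe sequence of crossings from the start, the most of the 5 that can be at the far shore as the ferry arrives there on crossings 1, 3, 5 is 1, 2, 3 respectively; the best ever achieved is 3 of 5.
From crossing 7 on, no configuration arises that was not already reachable earlier: only 18 distinct safe configurations (who is on which side, and where the ferry is) can ever be reached, none of them has everyone across, and every continuation just revisits them. So no valid plan exists.

impossible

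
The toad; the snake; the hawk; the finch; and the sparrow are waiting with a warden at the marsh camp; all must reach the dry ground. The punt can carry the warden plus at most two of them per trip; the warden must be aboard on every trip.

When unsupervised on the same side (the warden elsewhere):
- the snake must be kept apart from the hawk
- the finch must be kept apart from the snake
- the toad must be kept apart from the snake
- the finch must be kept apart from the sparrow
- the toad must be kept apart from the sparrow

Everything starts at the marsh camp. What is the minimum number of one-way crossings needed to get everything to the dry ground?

7

Counting alone: the warden can take at most 2 across per trip to the dry ground, so moving all 5 needs at least 3 loaded trips out, with a return between consecutive ones — at least 5 crossings.
The safety rule pushes this higher. Following every safe sequence of crossings, the most of the 5 that can be at the dry ground as the punt arrives there on crossing 5 is 4 — never all 5.
So no plan with fewer than 7 crossings exists, and this one achieves 7:
1. Warden goes to the dry ground with the snake and the sparrow.
2. Warden goes back to the marsh camp alone.
3. Warden goes to the dry ground with the toad.
4. Warden goes back to the marsh camp with the snake and the sparrow.
5. Warden goes to the dry ground with the finch and the hawk.
6. Warden goes back to the marsh camp alone.
7. Warden goes to the dry ground with the snake and the sparrow.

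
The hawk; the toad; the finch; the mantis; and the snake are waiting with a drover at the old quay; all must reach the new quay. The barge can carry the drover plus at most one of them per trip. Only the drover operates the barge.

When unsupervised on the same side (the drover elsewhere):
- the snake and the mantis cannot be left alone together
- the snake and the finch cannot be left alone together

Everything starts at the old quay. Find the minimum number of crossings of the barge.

11

Counting alone: the drover can take at most 1 across per trip to the new quay, so moving all 5 needs at least 5 loaded trips out, with a return between consecutive ones — at least 9 crossings.
The safety rule pushes this higher. Following every safe sequence of crossings, the most of the 5 that can be at the new quay as the barge arrives there on crossing 9 is 4 — never all 5.
So no plan with fewer than 11 crossings exists, and this one achieves 11:
1. Drover goes to the new quay with the snake.  [the old quay: the finch, the hawk, the mantis, the toad | the new quay: the snake]
2. Drover goes back to the old quay alone.  [the old quay: the finch, the hawk, the mantis, the toad | the new quay: the snake]
3. Drover goes to the new quay with the hawk.  [the old quay: the finch, the mantis, the toad | the new quay: the hawk, the snake]
4. Drover goes back to the old quay alone.  [the old quay: the finch, the mantis, the toad | the new quay: the hawk, the snake]
5. Drover goes to the new quay with the toad.  [the old quay: the finch, the mantis | the new quay: the hawk, the snake, the toad]
6. Drover goes back to the old quay alone.  [the old quay: the finch, the mantis | the new quay: the hawk, the snake, the toad]
7. Drover goes to the new quay with the finch.  [the old quay: the mantis | the new quay: the finch, the hawk, the snake, the toad]
8. Drover goes back to the old quay with the snake.  [the old quay: the mantis, the snake | the new quay: the finch, the hawk, the toad]
9. Drover goes to the new quay with the mantis.  [the old quay: the snake | the new quay: the finch, the hawk, the mantis, the toad]
10. Drover goes back to the old quay alone.  [the old quay: the snake | the new quay: the finch, the hawk, the mantis, the toad]
11. Drover goes to the new quay with the snake.  [the old quay: — | the new quay: the finch, the hawk, the mantis, the snake, the toad]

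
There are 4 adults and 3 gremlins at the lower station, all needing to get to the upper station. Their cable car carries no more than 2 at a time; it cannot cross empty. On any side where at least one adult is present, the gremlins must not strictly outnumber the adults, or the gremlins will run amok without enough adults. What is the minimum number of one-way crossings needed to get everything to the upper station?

Counting alone: each trip to the upper station takes at most 2 across and each return brings at least 1 back, so after t trips out (and t−1 returns) at most 2t − (t−1) of the 7 are across; that first reaches 7 at t = 6, so at least 11 crossings are needed.
The plan below uses exactly 11 crossings, so it is optimal:
1. 2 gremlins → the upper station.  (the lower station: 4A 1G; the upper station: 0A 2G)
2. 1 gremlin ← the lower station.  (the lower station: 4A 2G; the upper station: 0A 1G)
3. 2 gremlins → the upper station.  (the lower station: 4A 0G; the upper station: 0A 3G)
4. 1 gremlin ← the lower station.  (the lower station: 4A 1G; the upper station: 0A 2G)
5. 2 adults → the upper station.  (the lower station: 2A 1G; the upper station: 2A 2G)
6. 1 gremlin ← the lower station.  (the lower station: 2A 2G; the upper station: 2A 1G)
7. 1 adult and 1 gremlin → the upper station.  (the lower station: 1A 1G; the upper station: 3A 2G)
8. 1 adult ← the lower station.  (the lower station: 2A 1G; the upper station: 2A 2G)
9. 1 adult and 1 gremlin → the upper station.  (the lower station: 1A 0G; the upper station: 3A 3G)
10. 1 gremlin ← the lower station.  (the lower station: 1A 1G; the upper station: 3A 2G)
11. 1 adult and 1 gremlin → the upper station.  (the lower station: 0A 0G; the upper station: 4A 3G)

11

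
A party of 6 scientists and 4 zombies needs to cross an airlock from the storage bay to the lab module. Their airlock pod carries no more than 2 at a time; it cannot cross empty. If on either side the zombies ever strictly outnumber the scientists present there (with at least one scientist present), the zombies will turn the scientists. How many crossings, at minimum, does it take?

17

Counting alone: each trip to the lab module takes at most 2 across and each return brings at least 1 back, so after t trips out (and t−1 returns) at most 2t − (t−1) of the 10 are across; that first reaches 10 at t = 9, so at least 17 crossings are needed.
The plan below uses exactly 17 crossings, so it is optimal:
1. 2 zombies → the lab module.  (the storage bay: 6S 2Z; the lab module: 0S 2Z)
2. 1 zombie ← the storage bay.  (the storage bay: 6S 3Z; the lab module: 0S 1Z)
3. 2 zombies → the lab module.  (the storage bay: 6S 1Z; the lab module: 0S 3Z)
4. 1 zombie ← the storage bay.  (the storage bay: 6S 2Z; the lab module: 0S 2Z)
5. 2 scientists → the lab module.  (the storage bay: 4S 2Z; the lab module: 2S 2Z)
6. 1 zombie ← the storage bay.  (the storage bay: 4S 3Z; the lab module: 2S 1Z)
7. 1 scientist and 1 zombie → the lab module.  (the storage bay: 3S 2Z; the lab module: 3S 2Z)
8. 1 zombie ← the storage bay.  (the storage bay: 3S 3Z; the lab module: 3S 1Z)
9. 2 zombies → the lab module.  (the storage bay: 3S 1Z; the lab module: 3S 3Z)
10. 1 zombie ← the storage bay.  (the storage bay: 3S 2Z; the lab module: 3S 2Z)
11. 1 scientist and 1 zombie → the lab module.  (the storage bay: 2S 1Z; the lab module: 4S 3Z)
12. 1 zombie ← the storage bay.  (the storage bay: 2S 2Z; the lab module: 4S 2Z)
13. 2 zombies → the lab module.  (the storage bay: 2S 0Z; the lab module: 4S 4Z)
14. 1 zombie ← the storage bay.  (the storage bay: 2S 1Z; the lab module: 4S 3Z)
15. 1 scientist and 1 zombie → the lab module.  (the storage bay: 1S 0Z; the lab module: 5S 4Z)
16. 1 zombie ← the storage bay.  (the storage bay: 1S 1Z; the lab module: 5S 3Z)
17. 1 scientist and 1 zombie → the lab module.  (the storage bay: 0S 0Z; the lab module: 6S 4Z)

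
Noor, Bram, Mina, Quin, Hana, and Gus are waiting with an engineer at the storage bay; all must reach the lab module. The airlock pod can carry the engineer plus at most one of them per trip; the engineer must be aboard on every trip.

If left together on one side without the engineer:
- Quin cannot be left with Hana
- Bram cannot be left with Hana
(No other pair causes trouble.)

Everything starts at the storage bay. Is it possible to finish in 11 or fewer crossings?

Counting alone: the engineer can take at most 1 across per trip to the lab module, so moving all 6 needs at least 6 loaded trips out, with a return between consecutive ones — at least 11 crossings.
The safety rule pushes this higher. Following every safe sequence of crossings, the most of the 6 that can be at the lab module as the airlock pod arrives there on crossing 11 is 5 — never all 6.
So the move cannot be finished within 11 crossings. (The shortest complete plan takes 13:)
1. Engineer goes to the lab module with Hana.
2. Engineer goes back to the storage bay alone.
3. Engineer goes to the lab module with Noor.
4. Engineer goes back to the storage bay alone.
5. Engineer goes to the lab module with Bram.
6. Engineer goes back to the storage bay with Hana.
7. Engineer goes to the lab module with Quin.
8. Engineer goes back to the storage bay alone.
9. Engineer goes to the lab module with Mina.
10. Engineer goes back to the storage bay alone.
11. Engineer goes to the lab module with Gus.
12. Engineer goes back to the storage bay alone.
13. Engineer goes to the lab module with Hana.

No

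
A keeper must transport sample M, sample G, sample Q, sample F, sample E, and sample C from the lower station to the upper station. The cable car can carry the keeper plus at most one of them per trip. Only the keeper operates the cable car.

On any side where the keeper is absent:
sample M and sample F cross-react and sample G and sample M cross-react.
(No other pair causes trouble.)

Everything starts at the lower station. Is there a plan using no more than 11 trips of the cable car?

Counting alone: the keeper can take at most 1 across per trip to the upper station, so moving all 6 needs at least 6 loaded trips out, with a return between consecutive ones — at least 11 crossings.
The safety rule pushes this higher. Following every safe sequence of crossings, the most of the 6 that can be at the upper station as the cable car arrives there on crossing 11 is 5 — never all 6.
So the move cannot be finished within 11 crossings. (The shortest complete plan takes 13:)
1. Keeper goes to the upper station with sample M.  [the lower station: sample C, sample E, sample F, sample G, sample Q | the upper station: sample M]
2. Keeper goes back to the lower station alone.  [the lower station: sample C, sample E, sample F, sample G, sample Q | the upper station: sample M]
3. Keeper goes to the upper station with sample G.  [the lower station: sample C, sample E, sample F, sample Q | the upper station: sample G, sample M]
4. Keeper goes back to the lower station with sample M.  [the lower station: sample C, sample E, sample F, sample M, sample Q | the upper station: sample G]
5. Keeper goes to the upper station with sample F.  [the lower station: sample C, sample E, sample M, sample Q | the upper station: sample F, sample G]
6. Keeper goes back to the lower station alone.  [the lower station: sample C, sample E, sample M, sample Q | the upper station: sample F, sample G]
7. Keeper goes to the upper station with sample Q.  [the lower station: sample C, sample E, sample M | the upper station: sample F, sample G, sample Q]
8. Keeper goes back to the lower station alone.  [the lower station: sample C, sample E, sample M | the upper station: sample F, sample G, sample Q]
9. Keeper goes to the upper station with sample E.  [the lower station: sample C, sample M | the upper station: sample E, sample F, sample G, sample Q]
10. Keeper goes back to the lower station alone.  [the lower station: sample C, sample M | the upper station: sample E, sample F, sample G, sample Q]
11. Keeper goes to the upper station with sample C.  [the lower station: sample M | the upper station: sample C, sample E, sample F, sample G, sample Q]
12. Keeper goes back to the lower station alone.  [the lower station: sample M | the upper station: sample C, sample E, sample F, sample G, sample Q]
13. Keeper goes to the upper station with sample M.  [the lower station: — | the upper station: sample C, sample E, sample F, sample G, sample M, sample Q]

No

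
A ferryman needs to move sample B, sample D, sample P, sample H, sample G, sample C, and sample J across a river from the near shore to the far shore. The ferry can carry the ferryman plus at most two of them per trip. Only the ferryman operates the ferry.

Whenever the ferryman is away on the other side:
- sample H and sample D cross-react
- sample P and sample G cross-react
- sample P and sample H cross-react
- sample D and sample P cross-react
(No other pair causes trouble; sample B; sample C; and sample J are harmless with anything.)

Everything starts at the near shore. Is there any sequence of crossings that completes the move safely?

Yes

1. Ferryman goes to the far shore with sample D and sample P.
2. Ferryman goes back to the near shore with sample D.
3. Ferryman goes to the far shore with sample B and sample D.
4. Ferryman goes back to the near shore with sample D.
5. Ferryman goes to the far shore with sample D and sample G.
6. Ferryman goes back to the near shore with sample P.
7. Ferryman goes to the far shore with sample C and sample P.
8. Ferryman goes back to the near shore with sample P.
9. Ferryman goes to the far shore with sample J and sample P.
10. Ferryman goes back to the near shore with sample P.
11. Ferryman goes to the far shore with sample H and sample P.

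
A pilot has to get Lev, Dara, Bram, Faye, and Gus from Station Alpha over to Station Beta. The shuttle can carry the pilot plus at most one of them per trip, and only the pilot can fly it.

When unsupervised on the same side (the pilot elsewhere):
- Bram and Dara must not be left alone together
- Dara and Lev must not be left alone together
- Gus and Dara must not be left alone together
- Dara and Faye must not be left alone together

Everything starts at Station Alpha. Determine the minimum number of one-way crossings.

Following every safe sequence of crossings from the start, the most of the 5 that can be at Station Beta as the shuttle arrives there on crossings 1, 3 is 1, 2 respectively; the best ever achieved is 2 of 5.
From crossing 5 on, no configuration arises that was not already reachable earlier: only 11 distinct safe configurations (who is on which side, and where the shuttle is) can ever be reached, none of them has everyone across, and every continuation just revisits them. So no valid plan exists.

impossible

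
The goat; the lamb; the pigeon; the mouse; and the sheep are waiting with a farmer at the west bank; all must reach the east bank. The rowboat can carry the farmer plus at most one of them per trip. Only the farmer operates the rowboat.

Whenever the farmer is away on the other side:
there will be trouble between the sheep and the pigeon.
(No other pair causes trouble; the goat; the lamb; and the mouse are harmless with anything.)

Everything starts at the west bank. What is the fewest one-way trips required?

Counting alone: the farmer can take at most 1 across per trip to the east bank, so moving all 5 needs at least 5 loaded trips out, with a return between consecutive ones — at least 9 crossings.
The plan below uses exactly 9 crossings, so it is optimal:
1. Farmer goes to the east bank with the pigeon.  [the west bank: the goat, the lamb, the mouse, the sheep | the east bank: the pigeon]
2. Farmer goes back to the west bank alone.  [the west bank: the goat, the lamb, the mouse, the sheep | the east bank: the pigeon]
3. Farmer goes to the east bank with the goat.  [the west bank: the lamb, the mouse, the sheep | the east bank: the goat, the pigeon]
4. Farmer goes back to the west bank alone.  [the west bank: the lamb, the mouse, the sheep | the east bank: the goat, the pigeon]
5. Farmer goes to the east bank with the lamb.  [the west bank: the mouse, the sheep | the east bank: the goat, the lamb, the pigeon]
6. Farmer goes back to the west bank alone.  [the west bank: the mouse, the sheep | the east bank: the goat, the lamb, the pigeon]
7. Farmer goes to the east bank with the mouse.  [the west bank: the sheep | the east bank: the goat, the lamb, the mouse, the pigeon]
8. Farmer goes back to the west bank alone.  [the west bank: the sheep | the east bank: the goat, the lamb, the mouse, the pigeon]
9. Farmer goes to the east bank with the sheep.  [the west bank: — | the east bank: the goat, the lamb, the mouse, the pigeon, the sheep]

9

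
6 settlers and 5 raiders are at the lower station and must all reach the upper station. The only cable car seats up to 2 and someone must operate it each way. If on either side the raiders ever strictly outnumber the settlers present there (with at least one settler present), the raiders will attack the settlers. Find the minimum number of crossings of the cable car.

19

Counting alone: each trip to the upper station takes at most 2 across and each return brings at least 1 back, so after t trips out (and t−1 returns) at most 2t − (t−1) of the 11 are across; that first reaches 11 at t = 10, so at least 19 crossings are needed.
The plan below uses exactly 19 crossings, so it is optimal:
1. 2 raiders → the upper station.  (the lower station: 6S 3R; the upper station: 0S 2R)
2. 1 raider ← the lower station.  (the lower station: 6S 4R; the upper station: 0S 1R)
3. 2 raiders → the upper station.  (the lower station: 6S 2R; the upper station: 0S 3R)
4. 1 raider ← the lower station.  (the lower station: 6S 3R; the upper station: 0S 2R)
5. 2 settlers → the upper station.  (the lower station: 4S 3R; the upper station: 2S 2R)
6. 1 raider ← the lower station.  (the lower station: 4S 4R; the upper station: 2S 1R)
7. 1 settler and 1 raider → the upper station.  (the lower station: 3S 3R; the upper station: 3S 2R)
8. 1 settler ← the lower station.  (the lower station: 4S 3R; the upper station: 2S 2R)
9. 1 settler and 1 raider → the upper station.  (the lower station: 3S 2R; the upper station: 3S 3R)
10. 1 raider ← the lower station.  (the lower station: 3S 3R; the upper station: 3S 2R)
11. 1 settler and 1 raider → the upper station.  (the lower station: 2S 2R; the upper station: 4S 3R)
12. 1 settler ← the lower station.  (the lower station: 3S 2R; the upper station: 3S 3R)
13. 1 settler and 1 raider → the upper station.  (the lower station: 2S 1R; the upper station: 4S 4R)
14. 1 raider ← the lower station.  (the lower station: 2S 2R; the upper station: 4S 3R)
15. 1 settler and 1 raider → the upper station.  (the lower station: 1S 1R; the upper station: 5S 4R)
16. 1 settler ← the lower station.  (the lower station: 2S 1R; the upper station: 4S 4R)
17. 1 settler and 1 raider → the upper station.  (the lower station: 1S 0R; the upper station: 5S 5R)
18. 1 raider ← the lower station.  (the lower station: 1S 1R; the upper station: 5S 4R)
19. 1 settler and 1 raider → the upper station.  (the lower station: 0S 0R; the upper station: 6S 5R)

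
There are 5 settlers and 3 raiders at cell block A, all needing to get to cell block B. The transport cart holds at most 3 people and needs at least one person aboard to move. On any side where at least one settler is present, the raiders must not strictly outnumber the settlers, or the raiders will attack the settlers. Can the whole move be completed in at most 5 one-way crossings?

No

Counting alone: each trip to cell block B takes at most 3 across and each return brings at least 1 back, so after t trips out (and t−1 returns) at most 3t − (t−1) of the 8 are across; that first reaches 8 at t = 4, so at least 7 crossings are needed.
Since 5 < 7, 5 crossings cannot be enough. (The shortest complete plan in fact takes 7:)
1. 2 raiders → cell block B.  (cell block A: 5S 1R; cell block B: 0S 2R)
2. 1 raider ← cell block A.  (cell block A: 5S 2R; cell block B: 0S 1R)
3. 2 settlers and 1 raider → cell block B.  (cell block A: 3S 1R; cell block B: 2S 2R)
4. 1 raider ← cell block A.  (cell block A: 3S 2R; cell block B: 2S 1R)
5. 1 settler and 2 raiders → cell block B.  (cell block A: 2S 0R; cell block B: 3S 3R)
6. 1 raider ← cell block A.  (cell block A: 2S 1R; cell block B: 3S 2R)
7. 2 settlers and 1 raider → cell block B.  (cell block A: 0S 0R; cell block B: 5S 3R)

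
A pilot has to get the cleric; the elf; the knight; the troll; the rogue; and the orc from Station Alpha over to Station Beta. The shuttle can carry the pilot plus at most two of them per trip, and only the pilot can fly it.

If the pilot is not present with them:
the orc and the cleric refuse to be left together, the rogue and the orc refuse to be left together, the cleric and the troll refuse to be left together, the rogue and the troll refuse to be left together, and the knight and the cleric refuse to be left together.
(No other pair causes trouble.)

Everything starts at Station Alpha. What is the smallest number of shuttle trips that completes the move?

Counting alone: the pilot can take at most 2 across per trip to Station Beta, so moving all 6 needs at least 3 loaded trips out, with a return between consecutive ones — at least 5 crossings.
The safety rule pushes this higher. Following every safe sequence of crossings, the most of the 6 that can be at Station Beta as the shuttle arrives there on crossing 5 is 5 — never all 6.
So no plan with fewer than 7 crossings exists, and this one achieves 7:
1. Pilot goes to Station Beta with the cleric and the rogue.  [Station Alpha: the elf, the knight, the orc, the troll | Station Beta: the cleric, the rogue]
2. Pilot goes back to Station Alpha alone.  [Station Alpha: the elf, the knight, the orc, the troll | Station Beta: the cleric, the rogue]
3. Pilot goes to Station Beta with the elf and the knight.  [Station Alpha: the orc, the troll | Station Beta: the cleric, the elf, the knight, the rogue]
4. Pilot goes back to Station Alpha with the cleric.  [Station Alpha: the cleric, the orc, the troll | Station Beta: the elf, the knight, the rogue]
5. Pilot goes to Station Beta with the orc and the troll.  [Station Alpha: the cleric | Station Beta: the elf, the knight, the orc, the rogue, the troll]
6. Pilot goes back to Station Alpha with the rogue.  [Station Alpha: the cleric, the rogue | Station Beta: the elf, the knight, the orc, the troll]
7. Pilot goes to Station Beta with the cleric and the rogue.  [Station Alpha: — | Station Beta: the cleric, the elf, the knight, the orc, the rogue, the troll]

7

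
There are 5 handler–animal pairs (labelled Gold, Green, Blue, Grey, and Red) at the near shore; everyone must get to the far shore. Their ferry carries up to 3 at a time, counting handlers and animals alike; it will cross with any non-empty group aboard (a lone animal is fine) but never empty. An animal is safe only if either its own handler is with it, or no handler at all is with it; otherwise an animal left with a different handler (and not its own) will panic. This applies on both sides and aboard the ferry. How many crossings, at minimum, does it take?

11

Counting alone: each trip to the far shore takes at most 3 across and each return brings at least 1 back, so after t trips out (and t−1 returns) at most 3t − (t−1) of the 10 are across; that first reaches 10 at t = 5, so at least 9 crossings are needed.
The safety rule pushes this higher. Following every safe sequence of crossings, the most of the 10 that can be at the far shore as the ferry arrives there on crossing 9 is 9 — never all 10.
So no plan with fewer than 11 crossings exists, and this one achieves 11:
1. animal Gold and handler Gold cross → the far shore.
2. handler Gold crosses ← the near shore.
3. animal Blue, animal Green, and animal Grey cross → the far shore.
4. animal Gold crosses ← the near shore.
5. handler Blue, handler Green, and handler Grey cross → the far shore.
6. animal Green and handler Green cross ← the near shore.
7. handler Gold, handler Green, and handler Red cross → the far shore.
8. animal Blue crosses ← the near shore.
9. animal Gold and animal Green cross → the far shore.
10. animal Gold crosses ← the near shore.
11. animal Blue, animal Gold, and animal Red cross → the far shore.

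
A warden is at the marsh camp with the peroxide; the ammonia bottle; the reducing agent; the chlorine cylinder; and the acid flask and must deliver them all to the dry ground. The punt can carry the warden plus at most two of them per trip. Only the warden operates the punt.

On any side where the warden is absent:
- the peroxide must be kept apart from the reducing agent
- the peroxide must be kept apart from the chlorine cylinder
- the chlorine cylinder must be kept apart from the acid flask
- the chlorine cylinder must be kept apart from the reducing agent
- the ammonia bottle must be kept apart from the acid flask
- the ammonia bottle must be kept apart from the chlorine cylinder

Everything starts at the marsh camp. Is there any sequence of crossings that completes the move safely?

Whatever the first load, the items left behind include a forbidden pair without the warden. No opening move is safe, so no plan exists.

No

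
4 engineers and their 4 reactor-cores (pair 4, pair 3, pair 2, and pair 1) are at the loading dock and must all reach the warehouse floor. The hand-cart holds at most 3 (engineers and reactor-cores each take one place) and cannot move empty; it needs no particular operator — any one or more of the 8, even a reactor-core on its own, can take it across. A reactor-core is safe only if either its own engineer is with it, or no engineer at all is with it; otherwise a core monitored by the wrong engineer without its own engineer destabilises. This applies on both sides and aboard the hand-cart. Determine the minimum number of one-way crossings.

9

Counting alone: each trip to the warehouse floor takes at most 3 across and each return brings at least 1 back, so after t trips out (and t−1 returns) at most 3t − (t−1) of the 8 are across; that first reaches 8 at t = 4, so at least 7 crossings are needed.
The safety rule pushes this higher. Following every safe sequence of crossings, the most of the 8 that can be at the warehouse floor as the hand-cart arrives there on crossing 7 is 7 — never all 8.
So no plan with fewer than 9 crossings exists, and this one achieves 9:
1. engineer 4 and reactor-core 4 cross → the warehouse floor.
2. engineer 4 crosses ← the loading dock.
3. engineer 3, engineer 4, and reactor-core 3 cross → the warehouse floor.
4. engineer 4 and reactor-core 4 cross ← the loading dock.
5. engineer 1, engineer 2, and engineer 4 cross → the warehouse floor.
6. reactor-core 3 crosses ← the loading dock.
7. reactor-core 3 and reactor-core 4 cross → the warehouse floor.
8. reactor-core 4 crosses ← the loading dock.
9. reactor-core 1, reactor-core 2, and reactor-core 4 cross → the warehouse floor.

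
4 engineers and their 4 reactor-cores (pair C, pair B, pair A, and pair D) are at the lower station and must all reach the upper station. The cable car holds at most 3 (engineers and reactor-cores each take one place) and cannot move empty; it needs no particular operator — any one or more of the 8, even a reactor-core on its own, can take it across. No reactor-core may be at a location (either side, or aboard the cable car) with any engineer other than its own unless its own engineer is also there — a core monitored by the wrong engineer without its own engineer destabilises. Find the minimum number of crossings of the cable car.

9

Counting alone: each trip to the upper station takes at most 3 across and each return brings at least 1 back, so after t trips out (and t−1 returns) at most 3t − (t−1) of the 8 are across; that first reaches 8 at t = 4, so at least 7 crossings are needed.
The safety rule pushes this higher. Following every safe sequence of crossings, the most of the 8 that can be at the upper station as the cable car arrives there on crossing 7 is 7 — never all 8.
So no plan with fewer than 9 crossings exists, and this one achieves 9:
1. engineer C and reactor-core C cross → the upper station.
2. engineer C crosses ← the lower station.
3. engineer B, engineer C, and reactor-core B cross → the upper station.
4. engineer C and reactor-core C cross ← the lower station.
5. engineer A, engineer C, and engineer D cross → the upper station.
6. reactor-core B crosses ← the lower station.
7. reactor-core B and reactor-core C cross → the upper station.
8. reactor-core C crosses ← the lower station.
9. reactor-core A, reactor-core C, and reactor-core D cross → the upper station.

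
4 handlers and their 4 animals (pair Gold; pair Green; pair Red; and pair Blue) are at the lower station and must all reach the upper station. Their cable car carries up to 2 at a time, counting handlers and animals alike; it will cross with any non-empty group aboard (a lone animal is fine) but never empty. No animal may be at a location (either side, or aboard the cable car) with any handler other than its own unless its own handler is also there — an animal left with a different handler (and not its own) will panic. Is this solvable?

No

Following every safe sequence of crossings from the start, the most of the 8 that can be at the upper station as the cable car arrives there on crossings 1, 3, 5 is 2, 3, 4 respectively; the best ever achieved is 4 of 8.
From crossing 7 on, no configuration arises that was not already reachable earlier: only 44 distinct safe configurations (who is on which side, and where the cable car is) can ever be reached, none of them has everyone across, and every continuation just revisits them. So no valid plan exists.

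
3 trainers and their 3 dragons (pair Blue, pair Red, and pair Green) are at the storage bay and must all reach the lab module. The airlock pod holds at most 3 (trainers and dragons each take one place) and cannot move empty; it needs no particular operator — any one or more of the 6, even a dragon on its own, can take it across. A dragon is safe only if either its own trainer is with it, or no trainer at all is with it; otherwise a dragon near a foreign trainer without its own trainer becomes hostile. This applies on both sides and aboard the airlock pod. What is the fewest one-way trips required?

5

Counting alone: each trip to the lab module takes at most 3 across and each return brings at least 1 back, so after t trips out (and t−1 returns) at most 3t − (t−1) of the 6 are across; that first reaches 6 at t = 3, so at least 5 crossings are needed.
The plan below uses exactly 5 crossings, so it is optimal:
1. dragon Blue and trainer Blue cross → the lab module.
2. trainer Blue crosses ← the storage bay.
3. trainer Blue, trainer Green, and trainer Red cross → the lab module.
4. dragon Blue crosses ← the storage bay.
5. dragon Blue, dragon Green, and dragon Red cross → the lab module.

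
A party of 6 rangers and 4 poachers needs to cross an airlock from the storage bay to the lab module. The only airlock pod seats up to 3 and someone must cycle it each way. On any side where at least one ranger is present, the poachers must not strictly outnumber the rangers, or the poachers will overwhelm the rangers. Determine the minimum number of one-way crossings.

9

Counting alone: each trip to the lab module takes at most 3 across and each return brings at least 1 back, so after t trips out (and t−1 returns) at most 3t − (t−1) of the 10 are across; that first reaches 10 at t = 5, so at least 9 crossings are needed.
The plan below uses exactly 9 crossings, so it is optimal:
1. 2 poachers → the lab module.  (the storage bay: 6R 2P; the lab module: 0R 2P)
2. 1 poacher ← the storage bay.  (the storage bay: 6R 3P; the lab module: 0R 1P)
3. 3 poachers → the lab module.  (the storage bay: 6R 0P; the lab module: 0R 4P)
4. 1 poacher ← the storage bay.  (the storage bay: 6R 1P; the lab module: 0R 3P)
5. 3 rangers → the lab module.  (the storage bay: 3R 1P; the lab module: 3R 3P)
6. 1 poacher ← the storage bay.  (the storage bay: 3R 2P; the lab module: 3R 2P)
7. 1 ranger and 2 poachers → the lab module.  (the storage bay: 2R 0P; the lab module: 4R 4P)
8. 1 poacher ← the storage bay.  (the storage bay: 2R 1P; the lab module: 4R 3P)
9. 2 rangers and 1 poacher → the lab module.  (the storage bay: 0R 0P; the lab module: 6R 4P)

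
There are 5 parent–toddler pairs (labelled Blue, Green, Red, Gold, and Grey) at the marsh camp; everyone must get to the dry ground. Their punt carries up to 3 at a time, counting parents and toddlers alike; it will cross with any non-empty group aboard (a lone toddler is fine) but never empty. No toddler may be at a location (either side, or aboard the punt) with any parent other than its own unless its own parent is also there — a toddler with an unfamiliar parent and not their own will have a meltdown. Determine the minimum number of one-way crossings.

Counting alone: each trip to the dry ground takes at most 3 across and each return brings at least 1 back, so after t trips out (and t−1 returns) at most 3t − (t−1) of the 10 are across; that first reaches 10 at t = 5, so at least 9 crossings are needed.
The safety rule pushes this higher. Following every safe sequence of crossings, the most of the 10 that can be at the dry ground as the punt arrives there on crossing 9 is 9 — never all 10.
So no plan with fewer than 11 crossings exists, and this one achieves 11:
1. parent Blue and toddler Blue cross → the dry ground.
2. parent Blue crosses ← the marsh camp.
3. toddler Gold, toddler Green, and toddler Red cross → the dry ground.
4. toddler Blue crosses ← the marsh camp.
5. parent Gold, parent Green, and parent Red cross → the dry ground.
6. parent Green and toddler Green cross ← the marsh camp.
7. parent Blue, parent Green, and parent Grey cross → the dry ground.
8. toddler Red crosses ← the marsh camp.
9. toddler Blue and toddler Green cross → the dry ground.
10. toddler Blue crosses ← the marsh camp.
11. toddler Blue, toddler Grey, and toddler Red cross → the dry ground.

11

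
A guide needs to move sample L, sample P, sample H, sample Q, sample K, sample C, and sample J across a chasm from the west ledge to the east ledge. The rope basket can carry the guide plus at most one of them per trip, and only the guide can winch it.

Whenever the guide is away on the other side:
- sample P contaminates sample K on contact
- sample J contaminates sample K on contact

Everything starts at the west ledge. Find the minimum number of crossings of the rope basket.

15

Counting alone: the guide can take at most 1 across per trip to the east ledge, so moving all 7 needs at least 7 loaded trips out, with a return between consecutive ones — at least 13 crossings.
The safety rule pushes this higher. Following every safe sequence of crossings, the most of the 7 that can be at the east ledge as the rope basket arrives there on crossing 13 is 6 — never all 7.
So no plan with fewer than 15 crossings exists, and this one achieves 15:
1. Guide goes to the east ledge with sample K.  [the west ledge: sample C, sample H, sample J, sample L, sample P, sample Q | the east ledge: sample K]
2. Guide goes back to the west ledge alone.  [the west ledge: sample C, sample H, sample J, sample L, sample P, sample Q | the east ledge: sample K]
3. Guide goes to the east ledge with sample L.  [the west ledge: sample C, sample H, sample J, sample P, sample Q | the east ledge: sample K, sample L]
4. Guide goes back to the west ledge alone.  [the west ledge: sample C, sample H, sample J, sample P, sample Q | the east ledge: sample K, sample L]
5. Guide goes to the east ledge with sample P.  [the west ledge: sample C, sample H, sample J, sample Q | the east ledge: sample K, sample L, sample P]
6. Guide goes back to the west ledge with sample K.  [the west ledge: sample C, sample H, sample J, sample K, sample Q | the east ledge: sample L, sample P]
7. Guide goes to the east ledge with sample J.  [the west ledge: sample C, sample H, sample K, sample Q | the east ledge: sample J, sample L, sample P]
8. Guide goes back to the west ledge alone.  [the west ledge: sample C, sample H, sample K, sample Q | the east ledge: sample J, sample L, sample P]
9. Guide goes to the east ledge with sample H.  [the west ledge: sample C, sample K, sample Q | the east ledge: sample H, sample J, sample L, sample P]
10. Guide goes back to the west ledge alone.  [the west ledge: sample C, sample K, sample Q | the east ledge: sample H, sample J, sample L, sample P]
11. Guide goes to the east ledge with sample Q.  [the west ledge: sample C, sample K | the east ledge: sample H, sample J, sample L, sample P, sample Q]
12. Guide goes back to the west ledge alone.  [the west ledge: sample C, sample K | the east ledge: sample H, sample J, sample L, sample P, sample Q]
13. Guide goes to the east ledge with sample C.  [the west ledge: sample K | the east ledge: sample C, sample H, sample J, sample L, sample P, sample Q]
14. Guide goes back to the west ledge alone.  [the west ledge: sample K | the east ledge: sample C, sample H, sample J, sample L, sample P, sample Q]
15. Guide goes to the east ledge with sample K.  [the west ledge: — | the east ledge: sample C, sample H, sample J, sample K, sample L, sample P, sample Q]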